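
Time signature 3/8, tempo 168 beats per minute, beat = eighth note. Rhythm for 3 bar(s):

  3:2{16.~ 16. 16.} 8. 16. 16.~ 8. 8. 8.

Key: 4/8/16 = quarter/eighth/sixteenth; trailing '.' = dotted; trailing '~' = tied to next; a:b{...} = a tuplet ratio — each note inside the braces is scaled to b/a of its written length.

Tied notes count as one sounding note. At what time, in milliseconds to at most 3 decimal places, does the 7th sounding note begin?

1. 0.0ms @ 0 + 357.143ms (1)
2. 357.143ms @ 1 + 178.571ms (1/2)
3. 535.714ms @ 3/2 + 535.714ms (3/2)
4. 1071.429ms @ 3 + 267.857ms (3/4)
5. 1339.286ms @ 15/4 + 803.571ms (9/4)
6. 2142.857ms @ 6 + 535.714ms (3/2)
7. 2678.571ms @ 15/2 + 535.714ms (3/2)

note 7 onset = 15/2b = 2678.571ms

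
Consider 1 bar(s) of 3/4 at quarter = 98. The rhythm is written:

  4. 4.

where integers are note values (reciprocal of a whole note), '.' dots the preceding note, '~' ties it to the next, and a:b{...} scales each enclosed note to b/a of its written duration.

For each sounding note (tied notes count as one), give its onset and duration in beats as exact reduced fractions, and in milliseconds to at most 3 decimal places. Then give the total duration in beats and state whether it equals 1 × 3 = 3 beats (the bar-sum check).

1) 0.0ms=0b +918.367ms=3/2b
2) 918.367ms=3/2b +918.367ms=3/2b
Σ=3b of 3 (98bpm 3/4) — PASS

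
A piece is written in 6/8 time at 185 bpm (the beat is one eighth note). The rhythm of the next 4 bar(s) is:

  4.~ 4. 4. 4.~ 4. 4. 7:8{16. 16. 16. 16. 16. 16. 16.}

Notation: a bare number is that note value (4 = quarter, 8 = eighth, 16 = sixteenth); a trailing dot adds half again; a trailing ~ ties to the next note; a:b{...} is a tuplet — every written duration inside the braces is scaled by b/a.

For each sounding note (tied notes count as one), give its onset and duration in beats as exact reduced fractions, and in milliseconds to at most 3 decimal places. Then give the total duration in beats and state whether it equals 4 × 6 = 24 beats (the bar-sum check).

1) 0.0ms=0b +1945.946ms=6b
2) 1945.946ms=6b +972.973ms=3b
3) 2918.919ms=9b +1945.946ms=6b
4) 4864.865ms=15b +972.973ms=3b
5) 5837.838ms=18b +277.992ms=6/7b
6) 6115.83ms=132/7b +277.992ms=6/7b
7) 6393.822ms=138/7b +277.992ms=6/7b
8) 6671.815ms=144/7b +277.992ms=6/7b
9) 6949.807ms=150/7b +277.992ms=6/7b
10) 7227.799ms=156/7b +277.992ms=6/7b
11) 7505.792ms=162/7b +277.992ms=6/7b
Σ=24b of 24 (185bpm 6/8) — PASS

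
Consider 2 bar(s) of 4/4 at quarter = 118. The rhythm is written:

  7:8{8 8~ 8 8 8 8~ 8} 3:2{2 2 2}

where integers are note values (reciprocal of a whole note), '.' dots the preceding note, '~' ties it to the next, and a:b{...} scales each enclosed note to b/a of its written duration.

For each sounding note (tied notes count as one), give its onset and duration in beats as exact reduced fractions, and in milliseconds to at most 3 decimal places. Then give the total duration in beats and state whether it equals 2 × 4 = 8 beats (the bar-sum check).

1) 0.0ms=0b +290.557ms=4/7b
2) 290.557ms=4/7b +581.114ms=8/7b
3) 871.671ms=12/7b +290.557ms=4/7b
4) 1162.228ms=16/7b +290.557ms=4/7b
5) 1452.785ms=20/7b +581.114ms=8/7b
6) 2033.898ms=4b +677.966ms=4/3b
7) 2711.864ms=16/3b +677.966ms=4/3b
8) 3389.831ms=20/3b +677.966ms=4/3b
Σ=8b of 8 (118bpm 4/4) — PASS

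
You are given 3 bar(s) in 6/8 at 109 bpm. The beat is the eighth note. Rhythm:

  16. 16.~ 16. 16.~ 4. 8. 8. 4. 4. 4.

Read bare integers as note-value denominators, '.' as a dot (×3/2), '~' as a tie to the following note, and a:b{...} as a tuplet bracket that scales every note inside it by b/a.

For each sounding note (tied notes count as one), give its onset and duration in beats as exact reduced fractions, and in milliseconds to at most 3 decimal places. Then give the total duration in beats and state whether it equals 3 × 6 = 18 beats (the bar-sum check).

1) 0.0ms=0b +412.844ms=3/4b
2) 412.844ms=3/4b +825.688ms=3/2b
3) 1238.532ms=9/4b +2064.22ms=15/4b
4) 3302.752ms=6b +825.688ms=3/2b
5) 4128.44ms=15/2b +825.688ms=3/2b
6) 4954.128ms=9b +1651.376ms=3b
7) 6605.505ms=12b +1651.376ms=3b
8) 8256.881ms=15b +1651.376ms=3b
Σ=18b of 18 (109bpm 6/8) — PASS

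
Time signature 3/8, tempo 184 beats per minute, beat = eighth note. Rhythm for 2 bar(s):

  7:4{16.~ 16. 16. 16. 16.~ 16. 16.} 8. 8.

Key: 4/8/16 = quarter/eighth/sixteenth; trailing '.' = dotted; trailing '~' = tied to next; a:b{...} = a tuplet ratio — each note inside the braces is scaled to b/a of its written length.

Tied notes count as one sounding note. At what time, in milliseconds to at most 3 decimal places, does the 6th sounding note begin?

1. 0.0ms @ 0 + 279.503ms (6/7)
2. 279.503ms @ 6/7 + 139.752ms (3/7)
3. 419.255ms @ 9/7 + 139.752ms (3/7)
4. 559.006ms @ 12/7 + 279.503ms (6/7)
5. 838.509ms @ 18/7 + 139.752ms (3/7)
6. 978.261ms @ 3 + 489.13ms (3/2)
7. 1467.391ms @ 9/2 + 489.13ms (3/2)

note 6 onset = 3b = 978.261ms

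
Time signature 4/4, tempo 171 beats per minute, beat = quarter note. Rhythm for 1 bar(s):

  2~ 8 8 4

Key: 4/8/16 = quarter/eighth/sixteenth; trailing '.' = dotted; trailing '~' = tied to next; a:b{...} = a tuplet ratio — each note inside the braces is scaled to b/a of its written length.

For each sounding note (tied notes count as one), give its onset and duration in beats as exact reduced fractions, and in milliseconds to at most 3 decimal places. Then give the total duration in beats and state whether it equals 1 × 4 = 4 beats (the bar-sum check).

1) 0.0ms=0b +877.193ms=5/2b
2) 877.193ms=5/2b +175.439ms=1/2b
3) 1052.632ms=3b +350.877ms=1b
Σ=4b of 4 (171bpm 4/4) — PASS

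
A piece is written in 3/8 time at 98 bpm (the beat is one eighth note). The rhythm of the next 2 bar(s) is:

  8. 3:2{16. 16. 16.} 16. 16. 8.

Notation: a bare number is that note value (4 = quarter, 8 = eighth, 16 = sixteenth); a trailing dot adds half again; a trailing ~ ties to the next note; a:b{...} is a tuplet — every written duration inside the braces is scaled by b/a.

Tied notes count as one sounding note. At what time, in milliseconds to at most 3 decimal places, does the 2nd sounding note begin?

1. 0.0ms @ 0 + 918.367ms (3/2)
2. 918.367ms @ 3/2 + 306.122ms (1/2)
3. 1224.49ms @ 2 + 306.122ms (1/2)
4. 1530.612ms @ 5/2 + 306.122ms (1/2)
5. 1836.735ms @ 3 + 459.184ms (3/4)
6. 2295.918ms @ 15/4 + 459.184ms (3/4)
7. 2755.102ms @ 9/2 + 918.367ms (3/2)

note 2 onset = 3/2b = 918.367ms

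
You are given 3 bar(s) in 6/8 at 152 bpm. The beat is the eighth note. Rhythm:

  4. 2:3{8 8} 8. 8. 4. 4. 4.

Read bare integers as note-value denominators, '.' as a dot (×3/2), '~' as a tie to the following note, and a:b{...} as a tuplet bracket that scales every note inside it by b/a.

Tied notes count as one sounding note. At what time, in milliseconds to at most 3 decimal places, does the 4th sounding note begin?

note 4 onset = 6b = 2368.421ms

1. 0.0ms @ 0 + 1184.211ms (3)
2. 1184.211ms @ 3 + 592.105ms (3/2)
3. 1776.316ms @ 9/2 + 592.105ms (3/2)
4. 2368.421ms @ 6 + 592.105ms (3/2)
5. 2960.526ms @ 15/2 + 592.105ms (3/2)
6. 3552.632ms @ 9 + 1184.211ms (3)
7. 4736.842ms @ 12 + 1184.211ms (3)
8. 5921.053ms @ 15 + 1184.211ms (3)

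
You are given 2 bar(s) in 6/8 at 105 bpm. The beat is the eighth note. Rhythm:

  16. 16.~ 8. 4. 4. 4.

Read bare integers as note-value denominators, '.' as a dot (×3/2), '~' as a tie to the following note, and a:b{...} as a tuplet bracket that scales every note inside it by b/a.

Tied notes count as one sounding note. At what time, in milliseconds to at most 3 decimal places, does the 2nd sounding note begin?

1. 0.0ms @ 0 + 428.571ms (3/4)
2. 428.571ms @ 3/4 + 1285.714ms (9/4)
3. 1714.286ms @ 3 + 1714.286ms (3)
4. 3428.571ms @ 6 + 1714.286ms (3)
5. 5142.857ms @ 9 + 1714.286ms (3)

note 2 onset = 3/4b = 428.571ms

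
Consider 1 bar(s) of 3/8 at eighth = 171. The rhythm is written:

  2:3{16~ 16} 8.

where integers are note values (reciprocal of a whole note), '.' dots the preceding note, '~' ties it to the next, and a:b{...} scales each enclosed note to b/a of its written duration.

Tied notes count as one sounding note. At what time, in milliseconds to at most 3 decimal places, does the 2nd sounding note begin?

note 2 onset = 3/2b = 526.316ms

1. 0.0ms @ 0 + 526.316ms (3/2)
2. 526.316ms @ 3/2 + 526.316ms (3/2)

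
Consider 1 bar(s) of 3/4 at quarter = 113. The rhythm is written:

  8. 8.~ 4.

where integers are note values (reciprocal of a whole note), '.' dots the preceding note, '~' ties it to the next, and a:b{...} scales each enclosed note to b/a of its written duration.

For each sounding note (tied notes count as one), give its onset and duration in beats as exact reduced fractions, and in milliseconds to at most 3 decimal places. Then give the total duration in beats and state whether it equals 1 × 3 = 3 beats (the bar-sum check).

1) 0.0ms=0b +398.23ms=3/4b
2) 398.23ms=3/4b +1194.69ms=9/4b
Σ=3b of 3 (113bpm 3/4) — PASS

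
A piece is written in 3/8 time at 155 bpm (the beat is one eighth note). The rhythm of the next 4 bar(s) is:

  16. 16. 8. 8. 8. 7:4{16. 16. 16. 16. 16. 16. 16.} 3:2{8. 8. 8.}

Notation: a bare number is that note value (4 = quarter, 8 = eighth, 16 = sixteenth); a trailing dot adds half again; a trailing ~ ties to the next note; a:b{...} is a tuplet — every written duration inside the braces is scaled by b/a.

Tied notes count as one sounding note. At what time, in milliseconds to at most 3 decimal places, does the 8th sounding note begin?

note 8 onset = 48/7b = 2654.378ms

1. 0.0ms @ 0 + 290.323ms (3/4)
2. 290.323ms @ 3/4 + 290.323ms (3/4)
3. 580.645ms @ 3/2 + 580.645ms (3/2)
4. 1161.29ms @ 3 + 580.645ms (3/2)
5. 1741.935ms @ 9/2 + 580.645ms (3/2)
6. 2322.581ms @ 6 + 165.899ms (3/7)
7. 2488.479ms @ 45/7 + 165.899ms (3/7)
8. 2654.378ms @ 48/7 + 165.899ms (3/7)
9. 2820.276ms @ 51/7 + 165.899ms (3/7)
10. 2986.175ms @ 54/7 + 165.899ms (3/7)
11. 3152.074ms @ 57/7 + 165.899ms (3/7)
12. 3317.972ms @ 60/7 + 165.899ms (3/7)
13. 3483.871ms @ 9 + 387.097ms (1)
14. 3870.968ms @ 10 + 387.097ms (1)
15. 4258.065ms @ 11 + 387.097ms (1)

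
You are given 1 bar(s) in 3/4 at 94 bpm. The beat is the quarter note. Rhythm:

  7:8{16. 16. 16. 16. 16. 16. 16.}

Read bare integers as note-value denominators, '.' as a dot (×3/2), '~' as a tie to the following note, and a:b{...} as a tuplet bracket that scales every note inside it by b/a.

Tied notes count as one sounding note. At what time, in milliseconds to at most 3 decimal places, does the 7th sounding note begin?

1. 0.0ms @ 0 + 273.556ms (3/7)
2. 273.556ms @ 3/7 + 273.556ms (3/7)
3. 547.112ms @ 6/7 + 273.556ms (3/7)
4. 820.669ms @ 9/7 + 273.556ms (3/7)
5. 1094.225ms @ 12/7 + 273.556ms (3/7)
6. 1367.781ms @ 15/7 + 273.556ms (3/7)
7. 1641.337ms @ 18/7 + 273.556ms (3/7)

note 7 onset = 18/7b = 1641.337ms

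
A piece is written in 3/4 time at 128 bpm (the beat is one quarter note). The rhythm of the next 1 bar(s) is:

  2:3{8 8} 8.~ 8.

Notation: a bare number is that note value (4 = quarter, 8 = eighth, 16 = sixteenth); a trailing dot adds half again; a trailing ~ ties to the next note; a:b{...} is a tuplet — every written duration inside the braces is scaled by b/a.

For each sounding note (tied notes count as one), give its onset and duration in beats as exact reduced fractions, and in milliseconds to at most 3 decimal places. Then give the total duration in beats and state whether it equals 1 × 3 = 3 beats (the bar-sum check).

1) 0.0ms=0b +351.562ms=3/4b
2) 351.562ms=3/4b +351.562ms=3/4b
3) 703.125ms=3/2b +703.125ms=3/2b
Σ=3b of 3 (128bpm 3/4) — PASS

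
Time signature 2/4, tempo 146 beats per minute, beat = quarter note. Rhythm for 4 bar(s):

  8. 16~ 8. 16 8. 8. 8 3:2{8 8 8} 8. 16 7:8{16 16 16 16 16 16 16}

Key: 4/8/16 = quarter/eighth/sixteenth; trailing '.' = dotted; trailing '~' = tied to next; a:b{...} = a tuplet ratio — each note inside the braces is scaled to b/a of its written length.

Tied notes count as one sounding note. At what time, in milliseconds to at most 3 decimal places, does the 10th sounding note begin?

note 10 onset = 5b = 2054.795ms

1. 0.0ms @ 0 + 308.219ms (3/4)
2. 308.219ms @ 3/4 + 410.959ms (1)
3. 719.178ms @ 7/4 + 102.74ms (1/4)
4. 821.918ms @ 2 + 308.219ms (3/4)
5. 1130.137ms @ 11/4 + 308.219ms (3/4)
6. 1438.356ms @ 7/2 + 205.479ms (1/2)
7. 1643.836ms @ 4 + 136.986ms (1/3)
8. 1780.822ms @ 13/3 + 136.986ms (1/3)
9. 1917.808ms @ 14/3 + 136.986ms (1/3)
10. 2054.795ms @ 5 + 308.219ms (3/4)
11. 2363.014ms @ 23/4 + 102.74ms (1/4)
12. 2465.753ms @ 6 + 117.417ms (2/7)
13. 2583.17ms @ 44/7 + 117.417ms (2/7)
14. 2700.587ms @ 46/7 + 117.417ms (2/7)
15. 2818.004ms @ 48/7 + 117.417ms (2/7)
16. 2935.421ms @ 50/7 + 117.417ms (2/7)
17. 3052.838ms @ 52/7 + 117.417ms (2/7)
18. 3170.254ms @ 54/7 + 117.417ms (2/7)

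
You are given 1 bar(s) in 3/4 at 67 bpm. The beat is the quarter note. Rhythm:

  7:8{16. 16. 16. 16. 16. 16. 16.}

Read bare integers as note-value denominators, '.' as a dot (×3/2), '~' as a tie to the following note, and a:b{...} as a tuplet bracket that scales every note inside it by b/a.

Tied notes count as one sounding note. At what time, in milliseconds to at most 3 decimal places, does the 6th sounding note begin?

note 6 onset = 15/7b = 1918.977ms

1. 0.0ms @ 0 + 383.795ms (3/7)
2. 383.795ms @ 3/7 + 383.795ms (3/7)
3. 767.591ms @ 6/7 + 383.795ms (3/7)
4. 1151.386ms @ 9/7 + 383.795ms (3/7)
5. 1535.181ms @ 12/7 + 383.795ms (3/7)
6. 1918.977ms @ 15/7 + 383.795ms (3/7)
7. 2302.772ms @ 18/7 + 383.795ms (3/7)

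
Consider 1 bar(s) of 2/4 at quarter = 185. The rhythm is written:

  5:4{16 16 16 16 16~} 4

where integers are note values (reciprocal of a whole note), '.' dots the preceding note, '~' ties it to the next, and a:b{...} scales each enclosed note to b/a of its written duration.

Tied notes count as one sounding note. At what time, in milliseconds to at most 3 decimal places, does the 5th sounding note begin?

note 5 onset = 4/5b = 259.459ms

1. 0.0ms @ 0 + 64.865ms (1/5)
2. 64.865ms @ 1/5 + 64.865ms (1/5)
3. 129.73ms @ 2/5 + 64.865ms (1/5)
4. 194.595ms @ 3/5 + 64.865ms (1/5)
5. 259.459ms @ 4/5 + 389.189ms (6/5)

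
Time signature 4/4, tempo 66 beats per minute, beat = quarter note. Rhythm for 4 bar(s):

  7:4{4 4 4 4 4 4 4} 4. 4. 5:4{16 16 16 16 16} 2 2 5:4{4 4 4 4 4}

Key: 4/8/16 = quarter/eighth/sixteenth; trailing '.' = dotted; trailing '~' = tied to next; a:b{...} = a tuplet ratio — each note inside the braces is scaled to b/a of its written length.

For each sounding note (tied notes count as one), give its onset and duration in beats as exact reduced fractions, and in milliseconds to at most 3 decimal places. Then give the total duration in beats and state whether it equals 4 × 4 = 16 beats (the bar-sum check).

1) 0.0ms=0b +519.481ms=4/7b
2) 519.481ms=4/7b +519.481ms=4/7b
3) 1038.961ms=8/7b +519.481ms=4/7b
4) 1558.442ms=12/7b +519.481ms=4/7b
5) 2077.922ms=16/7b +519.481ms=4/7b
6) 2597.403ms=20/7b +519.481ms=4/7b
7) 3116.883ms=24/7b +519.481ms=4/7b
8) 3636.364ms=4b +1363.636ms=3/2b
9) 5000.0ms=11/2b +1363.636ms=3/2b
10) 6363.636ms=7b +181.818ms=1/5b
11) 6545.455ms=36/5b +181.818ms=1/5b
12) 6727.273ms=37/5b +181.818ms=1/5b
13) 6909.091ms=38/5b +181.818ms=1/5b
14) 7090.909ms=39/5b +181.818ms=1/5b
15) 7272.727ms=8b +1818.182ms=2b
16) 9090.909ms=10b +1818.182ms=2b
17) 10909.091ms=12b +727.273ms=4/5b
18) 11636.364ms=64/5b +727.273ms=4/5b
19) 12363.636ms=68/5b +727.273ms=4/5b
20) 13090.909ms=72/5b +727.273ms=4/5b
21) 13818.182ms=76/5b +727.273ms=4/5b
Σ=16b of 16 (66bpm 4/4) — PASS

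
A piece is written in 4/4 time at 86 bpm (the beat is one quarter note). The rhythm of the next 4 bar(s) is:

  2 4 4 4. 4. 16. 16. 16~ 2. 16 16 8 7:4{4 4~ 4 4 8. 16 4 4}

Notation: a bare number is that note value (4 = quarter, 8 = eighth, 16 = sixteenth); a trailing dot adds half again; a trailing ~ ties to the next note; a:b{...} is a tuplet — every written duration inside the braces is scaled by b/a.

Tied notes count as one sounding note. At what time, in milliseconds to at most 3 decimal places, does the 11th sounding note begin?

note 11 onset = 23/2b = 8023.256ms

1. 0.0ms @ 0 + 1395.349ms (2)
2. 1395.349ms @ 2 + 697.674ms (1)
3. 2093.023ms @ 3 + 697.674ms (1)
4. 2790.698ms @ 4 + 1046.512ms (3/2)
5. 3837.209ms @ 11/2 + 1046.512ms (3/2)
6. 4883.721ms @ 7 + 261.628ms (3/8)
7. 5145.349ms @ 59/8 + 261.628ms (3/8)
8. 5406.977ms @ 31/4 + 2267.442ms (13/4)
9. 7674.419ms @ 11 + 174.419ms (1/4)
10. 7848.837ms @ 45/4 + 174.419ms (1/4)
11. 8023.256ms @ 23/2 + 348.837ms (1/2)
12. 8372.093ms @ 12 + 398.671ms (4/7)
13. 8770.764ms @ 88/7 + 797.342ms (8/7)
14. 9568.106ms @ 96/7 + 398.671ms (4/7)
15. 9966.777ms @ 100/7 + 299.003ms (3/7)
16. 10265.781ms @ 103/7 + 99.668ms (1/7)
17. 10365.449ms @ 104/7 + 398.671ms (4/7)
18. 10764.12ms @ 108/7 + 398.671ms (4/7)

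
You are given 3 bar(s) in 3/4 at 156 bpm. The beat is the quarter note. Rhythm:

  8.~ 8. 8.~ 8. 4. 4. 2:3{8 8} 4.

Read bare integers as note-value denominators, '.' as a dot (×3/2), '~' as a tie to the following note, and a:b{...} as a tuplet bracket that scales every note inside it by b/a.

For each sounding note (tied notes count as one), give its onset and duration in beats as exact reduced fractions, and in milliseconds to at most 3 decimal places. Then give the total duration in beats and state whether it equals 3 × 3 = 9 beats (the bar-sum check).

1) 0.0ms=0b +576.923ms=3/2b
2) 576.923ms=3/2b +576.923ms=3/2b
3) 1153.846ms=3b +576.923ms=3/2b
4) 1730.769ms=9/2b +576.923ms=3/2b
5) 2307.692ms=6b +288.462ms=3/4b
6) 2596.154ms=27/4b +288.462ms=3/4b
7) 2884.615ms=15/2b +576.923ms=3/2b
Σ=9b of 9 (156bpm 3/4) — PASS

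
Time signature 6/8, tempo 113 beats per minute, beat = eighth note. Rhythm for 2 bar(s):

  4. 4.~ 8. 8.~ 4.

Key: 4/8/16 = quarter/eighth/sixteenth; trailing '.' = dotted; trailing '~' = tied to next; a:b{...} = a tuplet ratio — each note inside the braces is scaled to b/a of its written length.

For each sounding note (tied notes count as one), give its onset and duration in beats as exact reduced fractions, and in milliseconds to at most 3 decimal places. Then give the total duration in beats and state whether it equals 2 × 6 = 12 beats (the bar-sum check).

1) 0.0ms=0b +1592.92ms=3b
2) 1592.92ms=3b +2389.381ms=9/2b
3) 3982.301ms=15/2b +2389.381ms=9/2b
Σ=12b of 12 (113bpm 6/8) — PASS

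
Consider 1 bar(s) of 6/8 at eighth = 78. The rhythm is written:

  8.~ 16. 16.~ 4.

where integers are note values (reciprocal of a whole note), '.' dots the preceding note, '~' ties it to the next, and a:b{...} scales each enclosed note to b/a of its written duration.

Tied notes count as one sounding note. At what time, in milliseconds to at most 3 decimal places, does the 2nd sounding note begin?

note 2 onset = 9/4b = 1730.769ms

1. 0.0ms @ 0 + 1730.769ms (9/4)
2. 1730.769ms @ 9/4 + 2884.615ms (15/4)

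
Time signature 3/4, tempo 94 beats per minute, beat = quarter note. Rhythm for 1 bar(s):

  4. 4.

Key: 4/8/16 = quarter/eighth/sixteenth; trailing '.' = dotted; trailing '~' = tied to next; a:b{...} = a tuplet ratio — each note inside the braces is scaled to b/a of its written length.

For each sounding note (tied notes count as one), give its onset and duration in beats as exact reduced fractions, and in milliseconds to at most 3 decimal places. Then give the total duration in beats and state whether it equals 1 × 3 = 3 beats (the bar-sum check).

1) 0.0ms=0b +957.447ms=3/2b
2) 957.447ms=3/2b +957.447ms=3/2b
Σ=3b of 3 (94bpm 3/4) — PASS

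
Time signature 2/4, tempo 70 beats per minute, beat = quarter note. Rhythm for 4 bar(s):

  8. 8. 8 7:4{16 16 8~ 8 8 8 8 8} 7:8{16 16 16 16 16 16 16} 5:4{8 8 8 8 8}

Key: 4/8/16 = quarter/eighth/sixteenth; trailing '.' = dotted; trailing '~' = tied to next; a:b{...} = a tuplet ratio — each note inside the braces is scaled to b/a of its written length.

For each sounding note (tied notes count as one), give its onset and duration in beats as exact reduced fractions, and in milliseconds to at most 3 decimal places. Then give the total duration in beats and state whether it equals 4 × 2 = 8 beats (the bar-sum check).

1) 0.0ms=0b +642.857ms=3/4b
2) 642.857ms=3/4b +642.857ms=3/4b
3) 1285.714ms=3/2b +428.571ms=1/2b
4) 1714.286ms=2b +122.449ms=1/7b
5) 1836.735ms=15/7b +122.449ms=1/7b
6) 1959.184ms=16/7b +489.796ms=4/7b
7) 2448.98ms=20/7b +244.898ms=2/7b
8) 2693.878ms=22/7b +244.898ms=2/7b
9) 2938.776ms=24/7b +244.898ms=2/7b
10) 3183.673ms=26/7b +244.898ms=2/7b
11) 3428.571ms=4b +244.898ms=2/7b
12) 3673.469ms=30/7b +244.898ms=2/7b
13) 3918.367ms=32/7b +244.898ms=2/7b
14) 4163.265ms=34/7b +244.898ms=2/7b
15) 4408.163ms=36/7b +244.898ms=2/7b
16) 4653.061ms=38/7b +244.898ms=2/7b
17) 4897.959ms=40/7b +244.898ms=2/7b
18) 5142.857ms=6b +342.857ms=2/5b
19) 5485.714ms=32/5b +342.857ms=2/5b
20) 5828.571ms=34/5b +342.857ms=2/5b
21) 6171.429ms=36/5b +342.857ms=2/5b
22) 6514.286ms=38/5b +342.857ms=2/5b
Σ=8b of 8 (70bpm 2/4) — PASS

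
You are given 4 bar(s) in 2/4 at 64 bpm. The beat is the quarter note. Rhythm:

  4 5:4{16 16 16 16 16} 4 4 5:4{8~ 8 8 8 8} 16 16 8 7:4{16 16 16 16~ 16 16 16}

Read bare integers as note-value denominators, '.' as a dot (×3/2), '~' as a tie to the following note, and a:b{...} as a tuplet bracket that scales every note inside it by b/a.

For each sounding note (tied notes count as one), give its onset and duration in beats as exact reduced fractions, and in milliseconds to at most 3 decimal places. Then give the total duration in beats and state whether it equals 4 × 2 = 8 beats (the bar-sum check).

1) 0.0ms=0b +937.5ms=1b
2) 937.5ms=1b +187.5ms=1/5b
3) 1125.0ms=6/5b +187.5ms=1/5b
4) 1312.5ms=7/5b +187.5ms=1/5b
5) 1500.0ms=8/5b +187.5ms=1/5b
6) 1687.5ms=9/5b +187.5ms=1/5b
7) 1875.0ms=2b +937.5ms=1b
8) 2812.5ms=3b +937.5ms=1b
9) 3750.0ms=4b +750.0ms=4/5b
10) 4500.0ms=24/5b +375.0ms=2/5b
11) 4875.0ms=26/5b +375.0ms=2/5b
12) 5250.0ms=28/5b +375.0ms=2/5b
13) 5625.0ms=6b +234.375ms=1/4b
14) 5859.375ms=25/4b +234.375ms=1/4b
15) 6093.75ms=13/2b +468.75ms=1/2b
16) 6562.5ms=7b +133.929ms=1/7b
17) 6696.429ms=50/7b +133.929ms=1/7b
18) 6830.357ms=51/7b +133.929ms=1/7b
19) 6964.286ms=52/7b +267.857ms=2/7b
20) 7232.143ms=54/7b +133.929ms=1/7b
21) 7366.071ms=55/7b +133.929ms=1/7b
Σ=8b of 8 (64bpm 2/4) — PASS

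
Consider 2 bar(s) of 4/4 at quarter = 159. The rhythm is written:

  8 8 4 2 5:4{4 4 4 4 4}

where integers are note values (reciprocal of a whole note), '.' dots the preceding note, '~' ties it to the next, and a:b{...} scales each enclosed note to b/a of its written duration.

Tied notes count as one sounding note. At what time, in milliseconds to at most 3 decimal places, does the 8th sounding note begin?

note 8 onset = 32/5b = 2415.094ms

1. 0.0ms @ 0 + 188.679ms (1/2)
2. 188.679ms @ 1/2 + 188.679ms (1/2)
3. 377.358ms @ 1 + 377.358ms (1)
4. 754.717ms @ 2 + 754.717ms (2)
5. 1509.434ms @ 4 + 301.887ms (4/5)
6. 1811.321ms @ 24/5 + 301.887ms (4/5)
7. 2113.208ms @ 28/5 + 301.887ms (4/5)
8. 2415.094ms @ 32/5 + 301.887ms (4/5)
9. 2716.981ms @ 36/5 + 301.887ms (4/5)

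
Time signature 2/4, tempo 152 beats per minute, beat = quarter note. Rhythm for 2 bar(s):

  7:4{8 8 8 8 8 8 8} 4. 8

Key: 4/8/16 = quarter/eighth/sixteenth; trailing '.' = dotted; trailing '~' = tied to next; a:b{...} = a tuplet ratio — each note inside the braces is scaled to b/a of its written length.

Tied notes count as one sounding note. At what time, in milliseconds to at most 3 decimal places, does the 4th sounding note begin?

1. 0.0ms @ 0 + 112.782ms (2/7)
2. 112.782ms @ 2/7 + 112.782ms (2/7)
3. 225.564ms @ 4/7 + 112.782ms (2/7)
4. 338.346ms @ 6/7 + 112.782ms (2/7)
5. 451.128ms @ 8/7 + 112.782ms (2/7)
6. 563.91ms @ 10/7 + 112.782ms (2/7)
7. 676.692ms @ 12/7 + 112.782ms (2/7)
8. 789.474ms @ 2 + 592.105ms (3/2)
9. 1381.579ms @ 7/2 + 197.368ms (1/2)

note 4 onset = 6/7b = 338.346ms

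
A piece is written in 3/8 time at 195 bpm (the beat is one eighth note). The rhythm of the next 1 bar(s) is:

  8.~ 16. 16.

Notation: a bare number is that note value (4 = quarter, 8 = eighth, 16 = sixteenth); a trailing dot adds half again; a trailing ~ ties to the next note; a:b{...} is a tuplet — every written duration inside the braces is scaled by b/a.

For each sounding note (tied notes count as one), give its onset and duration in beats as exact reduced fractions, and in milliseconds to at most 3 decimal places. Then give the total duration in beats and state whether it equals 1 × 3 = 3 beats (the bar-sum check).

1) 0.0ms=0b +692.308ms=9/4b
2) 692.308ms=9/4b +230.769ms=3/4b
Σ=3b of 3 (195bpm 3/8) — PASS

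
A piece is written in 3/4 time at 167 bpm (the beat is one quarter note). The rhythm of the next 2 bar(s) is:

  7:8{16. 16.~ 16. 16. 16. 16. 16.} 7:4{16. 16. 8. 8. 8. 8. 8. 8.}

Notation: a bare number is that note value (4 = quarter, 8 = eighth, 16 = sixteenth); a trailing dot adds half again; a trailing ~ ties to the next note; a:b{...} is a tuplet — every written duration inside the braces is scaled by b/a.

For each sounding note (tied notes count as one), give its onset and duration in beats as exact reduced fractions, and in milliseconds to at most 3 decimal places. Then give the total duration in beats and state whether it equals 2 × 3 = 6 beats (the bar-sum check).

1) 0.0ms=0b +153.978ms=3/7b
2) 153.978ms=3/7b +307.956ms=6/7b
3) 461.933ms=9/7b +153.978ms=3/7b
4) 615.911ms=12/7b +153.978ms=3/7b
5) 769.889ms=15/7b +153.978ms=3/7b
6) 923.867ms=18/7b +153.978ms=3/7b
7) 1077.844ms=3b +76.989ms=3/14b
8) 1154.833ms=45/14b +76.989ms=3/14b
9) 1231.822ms=24/7b +153.978ms=3/7b
10) 1385.8ms=27/7b +153.978ms=3/7b
11) 1539.778ms=30/7b +153.978ms=3/7b
12) 1693.755ms=33/7b +153.978ms=3/7b
13) 1847.733ms=36/7b +153.978ms=3/7b
14) 2001.711ms=39/7b +153.978ms=3/7b
Σ=6b of 6 (167bpm 3/4) — PASS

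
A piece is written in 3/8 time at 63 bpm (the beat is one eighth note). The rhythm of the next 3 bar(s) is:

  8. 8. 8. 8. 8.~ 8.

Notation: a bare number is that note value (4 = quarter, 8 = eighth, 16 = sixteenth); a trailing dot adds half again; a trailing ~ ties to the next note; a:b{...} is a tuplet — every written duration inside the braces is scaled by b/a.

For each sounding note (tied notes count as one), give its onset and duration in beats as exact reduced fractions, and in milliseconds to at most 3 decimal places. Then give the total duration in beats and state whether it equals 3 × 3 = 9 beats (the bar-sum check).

1) 0.0ms=0b +1428.571ms=3/2b
2) 1428.571ms=3/2b +1428.571ms=3/2b
3) 2857.143ms=3b +1428.571ms=3/2b
4) 4285.714ms=9/2b +1428.571ms=3/2b
5) 5714.286ms=6b +2857.143ms=3b
Σ=9b of 9 (63bpm 3/8) — PASS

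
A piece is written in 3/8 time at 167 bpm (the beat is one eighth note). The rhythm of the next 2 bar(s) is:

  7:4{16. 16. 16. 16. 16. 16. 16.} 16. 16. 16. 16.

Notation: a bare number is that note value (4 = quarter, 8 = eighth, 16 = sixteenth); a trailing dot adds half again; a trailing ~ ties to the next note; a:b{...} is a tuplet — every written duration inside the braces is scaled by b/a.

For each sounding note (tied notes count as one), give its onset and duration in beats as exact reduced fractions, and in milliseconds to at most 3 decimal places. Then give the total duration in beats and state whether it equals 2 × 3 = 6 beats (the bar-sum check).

1) 0.0ms=0b +153.978ms=3/7b
2) 153.978ms=3/7b +153.978ms=3/7b
3) 307.956ms=6/7b +153.978ms=3/7b
4) 461.933ms=9/7b +153.978ms=3/7b
5) 615.911ms=12/7b +153.978ms=3/7b
6) 769.889ms=15/7b +153.978ms=3/7b
7) 923.867ms=18/7b +153.978ms=3/7b
8) 1077.844ms=3b +269.461ms=3/4b
9) 1347.305ms=15/4b +269.461ms=3/4b
10) 1616.766ms=9/2b +269.461ms=3/4b
11) 1886.228ms=21/4b +269.461ms=3/4b
Σ=6b of 6 (167bpm 3/8) — PASS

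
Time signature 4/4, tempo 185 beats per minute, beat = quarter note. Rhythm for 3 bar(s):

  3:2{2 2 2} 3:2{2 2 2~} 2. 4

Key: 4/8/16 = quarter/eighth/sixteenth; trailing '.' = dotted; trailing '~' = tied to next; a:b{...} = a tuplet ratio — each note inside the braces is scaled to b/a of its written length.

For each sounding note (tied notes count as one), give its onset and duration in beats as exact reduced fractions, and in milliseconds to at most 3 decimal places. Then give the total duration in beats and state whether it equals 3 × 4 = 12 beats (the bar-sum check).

1) 0.0ms=0b +432.432ms=4/3b
2) 432.432ms=4/3b +432.432ms=4/3b
3) 864.865ms=8/3b +432.432ms=4/3b
4) 1297.297ms=4b +432.432ms=4/3b
5) 1729.73ms=16/3b +432.432ms=4/3b
6) 2162.162ms=20/3b +1405.405ms=13/3b
7) 3567.568ms=11b +324.324ms=1b
Σ=12b of 12 (185bpm 4/4) — PASS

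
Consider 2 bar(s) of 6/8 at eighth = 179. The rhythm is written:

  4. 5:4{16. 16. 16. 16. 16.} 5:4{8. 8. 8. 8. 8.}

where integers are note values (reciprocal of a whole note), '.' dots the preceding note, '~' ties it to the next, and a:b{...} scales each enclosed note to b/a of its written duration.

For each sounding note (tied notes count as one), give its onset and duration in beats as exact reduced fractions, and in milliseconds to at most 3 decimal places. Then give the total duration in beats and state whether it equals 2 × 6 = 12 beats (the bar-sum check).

1) 0.0ms=0b +1005.587ms=3b
2) 1005.587ms=3b +201.117ms=3/5b
3) 1206.704ms=18/5b +201.117ms=3/5b
4) 1407.821ms=21/5b +201.117ms=3/5b
5) 1608.939ms=24/5b +201.117ms=3/5b
6) 1810.056ms=27/5b +201.117ms=3/5b
7) 2011.173ms=6b +402.235ms=6/5b
8) 2413.408ms=36/5b +402.235ms=6/5b
9) 2815.642ms=42/5b +402.235ms=6/5b
10) 3217.877ms=48/5b +402.235ms=6/5b
11) 3620.112ms=54/5b +402.235ms=6/5b
Σ=12b of 12 (179bpm 6/8) — PASS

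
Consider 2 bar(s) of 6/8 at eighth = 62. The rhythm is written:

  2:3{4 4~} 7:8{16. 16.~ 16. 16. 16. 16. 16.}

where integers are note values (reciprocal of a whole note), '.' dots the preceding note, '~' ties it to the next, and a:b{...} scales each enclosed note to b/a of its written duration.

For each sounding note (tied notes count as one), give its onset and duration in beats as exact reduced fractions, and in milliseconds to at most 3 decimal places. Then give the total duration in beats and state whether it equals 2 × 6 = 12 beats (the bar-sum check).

1) 0.0ms=0b +2903.226ms=3b
2) 2903.226ms=3b +3732.719ms=27/7b
3) 6635.945ms=48/7b +1658.986ms=12/7b
4) 8294.931ms=60/7b +829.493ms=6/7b
5) 9124.424ms=66/7b +829.493ms=6/7b
6) 9953.917ms=72/7b +829.493ms=6/7b
7) 10783.41ms=78/7b +829.493ms=6/7b
Σ=12b of 12 (62bpm 6/8) — PASS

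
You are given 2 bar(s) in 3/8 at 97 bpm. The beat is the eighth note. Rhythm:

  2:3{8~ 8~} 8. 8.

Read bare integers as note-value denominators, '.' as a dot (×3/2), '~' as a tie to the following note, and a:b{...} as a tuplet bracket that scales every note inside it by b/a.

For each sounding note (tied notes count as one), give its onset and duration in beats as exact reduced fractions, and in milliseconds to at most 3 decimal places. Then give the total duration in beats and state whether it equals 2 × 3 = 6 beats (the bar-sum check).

1) 0.0ms=0b +2783.505ms=9/2b
2) 2783.505ms=9/2b +927.835ms=3/2b
Σ=6b of 6 (97bpm 3/8) — PASS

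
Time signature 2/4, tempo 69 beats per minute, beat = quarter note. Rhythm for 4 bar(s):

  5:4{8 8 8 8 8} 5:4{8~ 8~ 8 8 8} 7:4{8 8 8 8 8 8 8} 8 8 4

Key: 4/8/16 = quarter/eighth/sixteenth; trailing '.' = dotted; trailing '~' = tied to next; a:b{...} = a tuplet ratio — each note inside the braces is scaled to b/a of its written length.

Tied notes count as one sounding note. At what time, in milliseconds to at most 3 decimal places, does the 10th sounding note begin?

1. 0.0ms @ 0 + 347.826ms (2/5)
2. 347.826ms @ 2/5 + 347.826ms (2/5)
3. 695.652ms @ 4/5 + 347.826ms (2/5)
4. 1043.478ms @ 6/5 + 347.826ms (2/5)
5. 1391.304ms @ 8/5 + 347.826ms (2/5)
6. 1739.13ms @ 2 + 1043.478ms (6/5)
7. 2782.609ms @ 16/5 + 347.826ms (2/5)
8. 3130.435ms @ 18/5 + 347.826ms (2/5)
9. 3478.261ms @ 4 + 248.447ms (2/7)
10. 3726.708ms @ 30/7 + 248.447ms (2/7)
11. 3975.155ms @ 32/7 + 248.447ms (2/7)
12. 4223.602ms @ 34/7 + 248.447ms (2/7)
13. 4472.05ms @ 36/7 + 248.447ms (2/7)
14. 4720.497ms @ 38/7 + 248.447ms (2/7)
15. 4968.944ms @ 40/7 + 248.447ms (2/7)
16. 5217.391ms @ 6 + 434.783ms (1/2)
17. 5652.174ms @ 13/2 + 434.783ms (1/2)
18. 6086.957ms @ 7 + 869.565ms (1)

note 10 onset = 30/7b = 3726.708ms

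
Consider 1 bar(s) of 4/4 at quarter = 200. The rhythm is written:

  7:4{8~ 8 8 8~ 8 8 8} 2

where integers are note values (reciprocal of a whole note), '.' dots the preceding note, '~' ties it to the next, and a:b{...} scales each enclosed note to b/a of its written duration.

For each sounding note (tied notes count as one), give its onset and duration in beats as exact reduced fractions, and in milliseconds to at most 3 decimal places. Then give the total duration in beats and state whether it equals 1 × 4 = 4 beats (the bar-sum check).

1) 0.0ms=0b +171.429ms=4/7b
2) 171.429ms=4/7b +85.714ms=2/7b
3) 257.143ms=6/7b +171.429ms=4/7b
4) 428.571ms=10/7b +85.714ms=2/7b
5) 514.286ms=12/7b +85.714ms=2/7b
6) 600.0ms=2b +600.0ms=2b
Σ=4b of 4 (200bpm 4/4) — PASS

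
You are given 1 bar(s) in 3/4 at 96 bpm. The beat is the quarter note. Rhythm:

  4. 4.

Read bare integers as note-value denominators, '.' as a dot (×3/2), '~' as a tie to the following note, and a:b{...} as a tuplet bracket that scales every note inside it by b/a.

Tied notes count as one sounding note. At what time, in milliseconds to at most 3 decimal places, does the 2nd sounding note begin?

1. 0.0ms @ 0 + 937.5ms (3/2)
2. 937.5ms @ 3/2 + 937.5ms (3/2)

note 2 onset = 3/2b = 937.5ms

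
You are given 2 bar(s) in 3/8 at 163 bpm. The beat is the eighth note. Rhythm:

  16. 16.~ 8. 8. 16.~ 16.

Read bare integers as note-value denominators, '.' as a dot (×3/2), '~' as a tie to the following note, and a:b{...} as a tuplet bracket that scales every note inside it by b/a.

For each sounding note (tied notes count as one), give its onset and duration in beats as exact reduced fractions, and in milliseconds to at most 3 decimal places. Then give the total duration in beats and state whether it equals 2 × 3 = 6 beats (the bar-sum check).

1) 0.0ms=0b +276.074ms=3/4b
2) 276.074ms=3/4b +828.221ms=9/4b
3) 1104.294ms=3b +552.147ms=3/2b
4) 1656.442ms=9/2b +552.147ms=3/2b
Σ=6b of 6 (163bpm 3/8) — PASS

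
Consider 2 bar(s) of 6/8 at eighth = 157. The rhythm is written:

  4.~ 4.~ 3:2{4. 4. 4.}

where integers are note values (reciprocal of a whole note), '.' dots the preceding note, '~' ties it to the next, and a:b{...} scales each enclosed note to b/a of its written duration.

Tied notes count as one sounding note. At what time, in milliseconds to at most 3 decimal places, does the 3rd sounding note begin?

note 3 onset = 10b = 3821.656ms

1. 0.0ms @ 0 + 3057.325ms (8)
2. 3057.325ms @ 8 + 764.331ms (2)
3. 3821.656ms @ 10 + 764.331ms (2)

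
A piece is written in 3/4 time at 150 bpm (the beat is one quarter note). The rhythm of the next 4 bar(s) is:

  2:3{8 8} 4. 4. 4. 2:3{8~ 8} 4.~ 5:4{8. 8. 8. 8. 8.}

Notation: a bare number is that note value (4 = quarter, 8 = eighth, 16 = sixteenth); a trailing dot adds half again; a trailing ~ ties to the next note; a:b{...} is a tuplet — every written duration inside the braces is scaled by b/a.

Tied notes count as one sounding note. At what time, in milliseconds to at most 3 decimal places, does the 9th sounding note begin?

note 9 onset = 51/5b = 4080.0ms

1. 0.0ms @ 0 + 300.0ms (3/4)
2. 300.0ms @ 3/4 + 300.0ms (3/4)
3. 600.0ms @ 3/2 + 600.0ms (3/2)
4. 1200.0ms @ 3 + 600.0ms (3/2)
5. 1800.0ms @ 9/2 + 600.0ms (3/2)
6. 2400.0ms @ 6 + 600.0ms (3/2)
7. 3000.0ms @ 15/2 + 840.0ms (21/10)
8. 3840.0ms @ 48/5 + 240.0ms (3/5)
9. 4080.0ms @ 51/5 + 240.0ms (3/5)
10. 4320.0ms @ 54/5 + 240.0ms (3/5)
11. 4560.0ms @ 57/5 + 240.0ms (3/5)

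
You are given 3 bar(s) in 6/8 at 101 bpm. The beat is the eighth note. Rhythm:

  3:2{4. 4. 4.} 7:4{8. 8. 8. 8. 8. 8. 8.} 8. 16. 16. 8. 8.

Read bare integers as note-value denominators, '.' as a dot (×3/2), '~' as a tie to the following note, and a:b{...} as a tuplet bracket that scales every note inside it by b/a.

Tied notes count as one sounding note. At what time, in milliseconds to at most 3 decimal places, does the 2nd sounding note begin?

note 2 onset = 2b = 1188.119ms

1. 0.0ms @ 0 + 1188.119ms (2)
2. 1188.119ms @ 2 + 1188.119ms (2)
3. 2376.238ms @ 4 + 1188.119ms (2)
4. 3564.356ms @ 6 + 509.194ms (6/7)
5. 4073.55ms @ 48/7 + 509.194ms (6/7)
6. 4582.744ms @ 54/7 + 509.194ms (6/7)
7. 5091.938ms @ 60/7 + 509.194ms (6/7)
8. 5601.132ms @ 66/7 + 509.194ms (6/7)
9. 6110.325ms @ 72/7 + 509.194ms (6/7)
10. 6619.519ms @ 78/7 + 509.194ms (6/7)
11. 7128.713ms @ 12 + 891.089ms (3/2)
12. 8019.802ms @ 27/2 + 445.545ms (3/4)
13. 8465.347ms @ 57/4 + 445.545ms (3/4)
14. 8910.891ms @ 15 + 891.089ms (3/2)
15. 9801.98ms @ 33/2 + 891.089ms (3/2)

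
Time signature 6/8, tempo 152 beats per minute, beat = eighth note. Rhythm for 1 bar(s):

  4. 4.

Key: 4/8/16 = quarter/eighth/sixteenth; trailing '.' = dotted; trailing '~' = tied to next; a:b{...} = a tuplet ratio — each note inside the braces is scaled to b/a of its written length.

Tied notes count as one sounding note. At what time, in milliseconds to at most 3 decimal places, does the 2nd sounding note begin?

1. 0.0ms @ 0 + 1184.211ms (3)
2. 1184.211ms @ 3 + 1184.211ms (3)

note 2 onset = 3b = 1184.211ms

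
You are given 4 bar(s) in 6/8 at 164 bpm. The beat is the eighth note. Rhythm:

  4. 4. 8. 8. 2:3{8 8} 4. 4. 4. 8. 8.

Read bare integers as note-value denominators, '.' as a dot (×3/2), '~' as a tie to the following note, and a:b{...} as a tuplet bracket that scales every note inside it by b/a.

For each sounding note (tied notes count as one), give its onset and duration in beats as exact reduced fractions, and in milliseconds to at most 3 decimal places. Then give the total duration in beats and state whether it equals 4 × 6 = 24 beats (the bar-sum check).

1) 0.0ms=0b +1097.561ms=3b
2) 1097.561ms=3b +1097.561ms=3b
3) 2195.122ms=6b +548.78ms=3/2b
4) 2743.902ms=15/2b +548.78ms=3/2b
5) 3292.683ms=9b +548.78ms=3/2b
6) 3841.463ms=21/2b +548.78ms=3/2b
7) 4390.244ms=12b +1097.561ms=3b
8) 5487.805ms=15b +1097.561ms=3b
9) 6585.366ms=18b +1097.561ms=3b
10) 7682.927ms=21b +548.78ms=3/2b
11) 8231.707ms=45/2b +548.78ms=3/2b
Σ=24b of 24 (164bpm 6/8) — PASS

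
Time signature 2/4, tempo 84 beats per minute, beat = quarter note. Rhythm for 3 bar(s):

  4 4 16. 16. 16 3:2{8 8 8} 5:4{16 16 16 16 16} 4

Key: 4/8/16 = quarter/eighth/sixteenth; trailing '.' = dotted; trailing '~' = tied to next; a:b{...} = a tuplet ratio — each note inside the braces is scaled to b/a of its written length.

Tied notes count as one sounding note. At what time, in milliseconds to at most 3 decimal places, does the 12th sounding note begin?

note 12 onset = 23/5b = 3285.714ms

1. 0.0ms @ 0 + 714.286ms (1)
2. 714.286ms @ 1 + 714.286ms (1)
3. 1428.571ms @ 2 + 267.857ms (3/8)
4. 1696.429ms @ 19/8 + 267.857ms (3/8)
5. 1964.286ms @ 11/4 + 178.571ms (1/4)
6. 2142.857ms @ 3 + 238.095ms (1/3)
7. 2380.952ms @ 10/3 + 238.095ms (1/3)
8. 2619.048ms @ 11/3 + 238.095ms (1/3)
9. 2857.143ms @ 4 + 142.857ms (1/5)
10. 3000.0ms @ 21/5 + 142.857ms (1/5)
11. 3142.857ms @ 22/5 + 142.857ms (1/5)
12. 3285.714ms @ 23/5 + 142.857ms (1/5)
13. 3428.571ms @ 24/5 + 142.857ms (1/5)
14. 3571.429ms @ 5 + 714.286ms (1)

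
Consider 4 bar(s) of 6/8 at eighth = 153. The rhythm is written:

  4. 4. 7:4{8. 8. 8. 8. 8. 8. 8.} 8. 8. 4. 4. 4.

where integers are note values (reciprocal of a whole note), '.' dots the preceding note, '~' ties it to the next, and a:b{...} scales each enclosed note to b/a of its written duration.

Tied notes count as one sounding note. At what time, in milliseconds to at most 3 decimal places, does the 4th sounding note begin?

note 4 onset = 48/7b = 2689.076ms

1. 0.0ms @ 0 + 1176.471ms (3)
2. 1176.471ms @ 3 + 1176.471ms (3)
3. 2352.941ms @ 6 + 336.134ms (6/7)
4. 2689.076ms @ 48/7 + 336.134ms (6/7)
5. 3025.21ms @ 54/7 + 336.134ms (6/7)
6. 3361.345ms @ 60/7 + 336.134ms (6/7)
7. 3697.479ms @ 66/7 + 336.134ms (6/7)
8. 4033.613ms @ 72/7 + 336.134ms (6/7)
9. 4369.748ms @ 78/7 + 336.134ms (6/7)
10. 4705.882ms @ 12 + 588.235ms (3/2)
11. 5294.118ms @ 27/2 + 588.235ms (3/2)
12. 5882.353ms @ 15 + 1176.471ms (3)
13. 7058.824ms @ 18 + 1176.471ms (3)
14. 8235.294ms @ 21 + 1176.471ms (3)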